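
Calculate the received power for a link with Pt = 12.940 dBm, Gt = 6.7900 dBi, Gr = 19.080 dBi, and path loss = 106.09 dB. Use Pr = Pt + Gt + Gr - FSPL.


Pr = 12.940 + 6.7900 + 19.080 - 106.09 = -67.28 dBm

-67.28 dBm


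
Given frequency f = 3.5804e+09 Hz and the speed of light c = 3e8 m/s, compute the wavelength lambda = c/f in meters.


lambda = c / f = 3.0000e+08 / 3.5804e+09 = 0.08379 m

0.08379 m


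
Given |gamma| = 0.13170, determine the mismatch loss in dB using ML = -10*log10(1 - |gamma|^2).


ML = -10 * log10(1 - 0.13170^2) = -10 * log10(0.98265511) = 0.07599 dB

0.07599 dB


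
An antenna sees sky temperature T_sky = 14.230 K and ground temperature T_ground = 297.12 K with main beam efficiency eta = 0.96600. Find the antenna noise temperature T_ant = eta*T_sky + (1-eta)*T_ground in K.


T_ant = 0.96600 * 14.230 + (1 - 0.96600) * 297.12 = 23.85 K

23.85 K


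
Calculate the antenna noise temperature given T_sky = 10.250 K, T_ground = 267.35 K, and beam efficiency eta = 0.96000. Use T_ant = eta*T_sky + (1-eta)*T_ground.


T_ant = 0.96000 * 10.250 + (1 - 0.96000) * 267.35 = 20.53 K

20.53 K


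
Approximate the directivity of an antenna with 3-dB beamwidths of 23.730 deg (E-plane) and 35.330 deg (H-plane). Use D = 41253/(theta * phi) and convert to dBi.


D_linear = 41253 / (23.730 * 35.330) = 49.20556
D_dBi = 10 * log10(49.20556) = 16.92 dBi

16.92 dBi


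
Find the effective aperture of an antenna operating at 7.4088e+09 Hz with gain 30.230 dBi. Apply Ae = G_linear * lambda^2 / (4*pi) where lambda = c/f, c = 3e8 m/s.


lambda = c / f = 3.0000e+08 / 7.4088e+09 = 0.04049239 m
G_linear = 10^(30.230/10) = 1054.387
Ae = G_linear * lambda^2 / (4*pi) = 1054.387 * 0.04049239^2 / (4*pi) = 0.1376 m^2

0.1376 m^2


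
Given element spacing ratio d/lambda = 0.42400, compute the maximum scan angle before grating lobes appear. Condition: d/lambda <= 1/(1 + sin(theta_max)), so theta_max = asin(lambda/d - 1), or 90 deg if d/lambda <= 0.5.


lambda/d - 1 = 1/0.42400 - 1 = 1.358491 >= 1
d/lambda <= 0.5, so the array can scan to endfire without grating lobes: theta_max = 90 deg

90 deg


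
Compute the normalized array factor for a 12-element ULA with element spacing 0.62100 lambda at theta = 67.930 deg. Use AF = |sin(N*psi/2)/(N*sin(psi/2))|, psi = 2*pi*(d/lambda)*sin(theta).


psi = 2*pi*0.62100*sin(67.930 deg) = 3.615951 rad
AF = |sin(12*3.615951/2) / (12*sin(3.615951/2))| = 0.02496

0.02496


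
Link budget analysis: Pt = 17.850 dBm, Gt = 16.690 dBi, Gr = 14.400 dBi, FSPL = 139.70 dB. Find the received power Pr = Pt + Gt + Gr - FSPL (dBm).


Pr = 17.850 + 16.690 + 14.400 - 139.70 = -90.76 dBm

-90.76 dBm


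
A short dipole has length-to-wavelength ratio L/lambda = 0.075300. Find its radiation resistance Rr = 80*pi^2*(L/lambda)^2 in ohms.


Rr = 80 * pi^2 * (0.075300)^2 = 80 * 9.869604 * 5.670090e-03 = 4.477 ohm

4.477 ohm


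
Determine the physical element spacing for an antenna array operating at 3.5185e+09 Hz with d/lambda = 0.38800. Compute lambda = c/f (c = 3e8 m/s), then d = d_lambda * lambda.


lambda = c / f = 3.0000e+08 / 3.5185e+09 = 0.08526361 m
d = 0.38800 * 0.08526361 = 0.03308 m

0.03308 m


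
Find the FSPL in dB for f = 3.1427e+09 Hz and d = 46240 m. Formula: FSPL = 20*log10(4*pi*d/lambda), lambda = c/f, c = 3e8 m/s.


lambda = c / f = 3.0000e+08 / 3.1427e+09 = 0.09545932 m
FSPL = 20 * log10(4*pi*46240/0.09545932) = 135.7 dB

135.7 dB


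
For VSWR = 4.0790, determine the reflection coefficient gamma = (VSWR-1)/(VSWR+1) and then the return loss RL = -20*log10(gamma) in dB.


gamma = (4.0790 - 1) / (4.0790 + 1) = 0.6062217
RL = -20 * log10(0.6062217) = 4.347 dB

4.347 dB


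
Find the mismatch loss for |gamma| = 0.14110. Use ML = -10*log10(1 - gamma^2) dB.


ML = -10 * log10(1 - 0.14110^2) = -10 * log10(0.98009079) = 0.08734 dB

0.08734 dB


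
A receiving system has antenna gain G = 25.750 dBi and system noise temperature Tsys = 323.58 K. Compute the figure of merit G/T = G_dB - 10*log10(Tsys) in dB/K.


G/T = 25.750 - 10*log10(323.58) = 25.750 - 25.09982 = 0.6502 dB/K

0.6502 dB/K


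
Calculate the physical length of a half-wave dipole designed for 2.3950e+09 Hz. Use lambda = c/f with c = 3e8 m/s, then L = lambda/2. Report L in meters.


lambda = c / f = 3.0000e+08 / 2.3950e+09 = 0.1252610 m
L = lambda / 2 = 0.1252610 / 2 = 0.06263 m

0.06263 m


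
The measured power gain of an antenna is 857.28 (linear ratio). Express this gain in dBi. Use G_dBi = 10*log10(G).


G_dBi = 10 * log10(857.28) = 29.33 dBi

29.33 dBi


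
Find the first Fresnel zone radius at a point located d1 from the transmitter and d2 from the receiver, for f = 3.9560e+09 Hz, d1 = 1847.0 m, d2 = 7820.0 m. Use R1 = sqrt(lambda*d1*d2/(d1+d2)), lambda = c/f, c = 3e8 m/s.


lambda = c / f = 3.0000e+08 / 3.9560e+09 = 0.07583418 m
R1 = sqrt(0.07583418 * 1847.0 * 7820.0 / (1847.0 + 7820.0)) = 10.64 m

10.64 m


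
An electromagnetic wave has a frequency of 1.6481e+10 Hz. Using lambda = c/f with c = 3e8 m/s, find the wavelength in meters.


lambda = c / f = 3.0000e+08 / 1.6481e+10 = 0.01820 m

0.01820 m


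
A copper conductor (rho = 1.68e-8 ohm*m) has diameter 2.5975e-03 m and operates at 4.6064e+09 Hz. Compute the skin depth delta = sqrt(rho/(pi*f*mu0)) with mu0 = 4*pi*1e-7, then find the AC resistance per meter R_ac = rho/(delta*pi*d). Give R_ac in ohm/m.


delta = sqrt(1.68e-8 / (pi * 4.6064e+09 * 4*pi*1e-7)) = 9.611561e-07 m
R_ac = 1.68e-8 / (9.611561e-07 * pi * 2.5975e-03) = 2.142 ohm/m

2.142 ohm/m


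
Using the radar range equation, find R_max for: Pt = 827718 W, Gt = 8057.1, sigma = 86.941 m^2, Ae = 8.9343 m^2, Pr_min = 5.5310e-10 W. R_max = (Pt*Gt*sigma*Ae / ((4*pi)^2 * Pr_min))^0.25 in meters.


R^4 = 827718*8057.1*86.941*8.9343 / ((4*pi)^2 * 5.5310e-10) = 5.930932e+19
R_max = 5.930932e+19^0.25 = 87757 m

87757 m


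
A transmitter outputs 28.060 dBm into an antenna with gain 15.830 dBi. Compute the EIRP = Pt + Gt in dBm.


EIRP = Pt + Gt = 28.060 + 15.830 = 43.89 dBm

43.89 dBm


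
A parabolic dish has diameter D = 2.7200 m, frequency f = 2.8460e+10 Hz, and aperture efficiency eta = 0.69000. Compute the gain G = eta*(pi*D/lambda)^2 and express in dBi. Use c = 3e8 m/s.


lambda = c / f = 3.0000e+08 / 2.8460e+10 = 0.01054111 m
G_linear = 0.69000 * (pi * 2.7200 / 0.01054111)^2 = 453433.9
G_dBi = 10 * log10(453433.9) = 56.57 dBi

56.57 dBi


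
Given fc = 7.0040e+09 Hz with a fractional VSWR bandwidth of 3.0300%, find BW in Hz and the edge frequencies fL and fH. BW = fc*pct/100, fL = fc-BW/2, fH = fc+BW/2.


BW = 7.0040e+09 * 3.0300/100 = 2.122212e+08 Hz
fL = 7.0040e+09 - 2.122212e+08/2 = 6.898e+09 Hz
fH = 7.0040e+09 + 2.122212e+08/2 = 7.110e+09 Hz

BW=2.122e+08 Hz, fL=6.898e+09 Hz, fH=7.110e+09 Hz


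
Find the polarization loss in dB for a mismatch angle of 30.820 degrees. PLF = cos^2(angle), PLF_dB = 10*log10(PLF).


PLF_linear = cos^2(30.820 deg) = 0.7375050
PLF_dB = 10 * log10(0.7375050) = -1.322 dB

-1.322 dB


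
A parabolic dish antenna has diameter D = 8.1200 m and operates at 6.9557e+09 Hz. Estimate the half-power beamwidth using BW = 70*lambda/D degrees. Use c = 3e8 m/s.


lambda = c / f = 3.0000e+08 / 6.9557e+09 = 0.04313009 m
BW = 70 * 0.04313009 / 8.1200 = 0.3718 deg

0.3718 deg


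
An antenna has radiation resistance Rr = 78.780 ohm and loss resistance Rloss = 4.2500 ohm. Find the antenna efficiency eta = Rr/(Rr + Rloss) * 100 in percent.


eta = 78.780 / (78.780 + 4.2500) * 100 = 94.88%

94.88%


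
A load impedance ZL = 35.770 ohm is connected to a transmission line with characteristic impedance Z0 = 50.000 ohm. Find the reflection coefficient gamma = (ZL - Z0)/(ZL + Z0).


gamma = (35.770 - 50.000) / (35.770 + 50.000) = -0.1659

-0.1659


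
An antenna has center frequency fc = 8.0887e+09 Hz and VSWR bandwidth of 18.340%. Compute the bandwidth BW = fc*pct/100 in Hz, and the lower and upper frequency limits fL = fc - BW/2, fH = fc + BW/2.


BW = 8.0887e+09 * 18.340/100 = 1.483468e+09 Hz
fL = 8.0887e+09 - 1.483468e+09/2 = 7.347e+09 Hz
fH = 8.0887e+09 + 1.483468e+09/2 = 8.830e+09 Hz

BW=1.483e+09 Hz, fL=7.347e+09 Hz, fH=8.830e+09 Hz


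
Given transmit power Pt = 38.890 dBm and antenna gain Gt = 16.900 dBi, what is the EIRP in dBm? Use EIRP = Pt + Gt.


EIRP = Pt + Gt = 38.890 + 16.900 = 55.79 dBm

55.79 dBm


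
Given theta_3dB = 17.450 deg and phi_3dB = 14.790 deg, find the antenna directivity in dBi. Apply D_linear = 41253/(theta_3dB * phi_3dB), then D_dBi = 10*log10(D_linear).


D_linear = 41253 / (17.450 * 14.790) = 159.8424
D_dBi = 10 * log10(159.8424) = 22.04 dBi

22.04 dBi


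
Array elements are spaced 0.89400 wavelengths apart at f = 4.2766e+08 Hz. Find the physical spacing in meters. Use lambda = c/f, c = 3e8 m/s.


lambda = c / f = 3.0000e+08 / 4.2766e+08 = 0.7014918 m
d = 0.89400 * 0.7014918 = 0.6271 m

0.6271 m


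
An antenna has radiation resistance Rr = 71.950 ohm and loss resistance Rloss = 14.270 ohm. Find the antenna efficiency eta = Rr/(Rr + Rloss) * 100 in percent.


eta = 71.950 / (71.950 + 14.270) * 100 = 83.45%

83.45%


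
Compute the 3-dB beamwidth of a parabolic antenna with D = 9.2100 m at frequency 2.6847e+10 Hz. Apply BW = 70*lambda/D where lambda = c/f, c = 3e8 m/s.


lambda = c / f = 3.0000e+08 / 2.6847e+10 = 0.01117443 m
BW = 70 * 0.01117443 / 9.2100 = 0.08493 deg

0.08493 deg


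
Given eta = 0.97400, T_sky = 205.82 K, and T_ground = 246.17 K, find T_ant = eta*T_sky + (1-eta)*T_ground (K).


T_ant = 0.97400 * 205.82 + (1 - 0.97400) * 246.17 = 206.9 K

206.9 K


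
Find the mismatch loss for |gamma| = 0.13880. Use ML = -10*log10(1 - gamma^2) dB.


ML = -10 * log10(1 - 0.13880^2) = -10 * log10(0.98073456) = 0.08449 dB

0.08449 dB


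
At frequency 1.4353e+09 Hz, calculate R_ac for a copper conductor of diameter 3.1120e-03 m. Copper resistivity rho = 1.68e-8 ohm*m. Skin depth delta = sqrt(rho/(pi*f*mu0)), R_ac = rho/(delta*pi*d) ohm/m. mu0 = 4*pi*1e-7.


delta = sqrt(1.68e-8 / (pi * 1.4353e+09 * 4*pi*1e-7)) = 1.721882e-06 m
R_ac = 1.68e-8 / (1.721882e-06 * pi * 3.1120e-03) = 0.9980 ohm/m

0.9980 ohm/m


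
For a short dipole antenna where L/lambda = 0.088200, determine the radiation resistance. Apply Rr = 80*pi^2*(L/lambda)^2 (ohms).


Rr = 80 * pi^2 * (0.088200)^2 = 80 * 9.869604 * 7.779240e-03 = 6.142 ohm

6.142 ohm


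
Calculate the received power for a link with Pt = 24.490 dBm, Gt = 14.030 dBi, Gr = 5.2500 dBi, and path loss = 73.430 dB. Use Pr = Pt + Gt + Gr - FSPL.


Pr = 24.490 + 14.030 + 5.2500 - 73.430 = -29.66 dBm

-29.66 dBm


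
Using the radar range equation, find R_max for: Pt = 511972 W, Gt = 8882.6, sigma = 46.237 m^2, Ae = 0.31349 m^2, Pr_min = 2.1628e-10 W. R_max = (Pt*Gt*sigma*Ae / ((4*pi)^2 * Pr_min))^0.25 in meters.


R^4 = 511972*8882.6*46.237*0.31349 / ((4*pi)^2 * 2.1628e-10) = 1.930028e+18
R_max = 1.930028e+18^0.25 = 37273 m

37273 m


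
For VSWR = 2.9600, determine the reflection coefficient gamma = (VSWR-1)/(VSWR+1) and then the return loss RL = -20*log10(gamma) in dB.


gamma = (2.9600 - 1) / (2.9600 + 1) = 0.4949495
RL = -20 * log10(0.4949495) = 6.109 dB

6.109 dB


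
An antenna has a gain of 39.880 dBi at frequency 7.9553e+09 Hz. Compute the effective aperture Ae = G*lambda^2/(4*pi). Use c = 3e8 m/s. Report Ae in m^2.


lambda = c / f = 3.0000e+08 / 7.9553e+09 = 0.03771071 m
G_linear = 10^(39.880/10) = 9727.472
Ae = G_linear * lambda^2 / (4*pi) = 9727.472 * 0.03771071^2 / (4*pi) = 1.101 m^2

1.101 m^2


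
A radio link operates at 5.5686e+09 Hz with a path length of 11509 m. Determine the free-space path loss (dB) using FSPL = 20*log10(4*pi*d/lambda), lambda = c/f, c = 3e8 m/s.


lambda = c / f = 3.0000e+08 / 5.5686e+09 = 0.05387351 m
FSPL = 20 * log10(4*pi*11509/0.05387351) = 128.6 dB

128.6 dB


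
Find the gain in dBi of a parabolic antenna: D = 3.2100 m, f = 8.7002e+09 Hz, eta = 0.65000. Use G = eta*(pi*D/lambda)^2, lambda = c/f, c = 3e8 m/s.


lambda = c / f = 3.0000e+08 / 8.7002e+09 = 0.03448197 m
G_linear = 0.65000 * (pi * 3.2100 / 0.03448197)^2 = 55595.42
G_dBi = 10 * log10(55595.42) = 47.45 dBi

47.45 dBi


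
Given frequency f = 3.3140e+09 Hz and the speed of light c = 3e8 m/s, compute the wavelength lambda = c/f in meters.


lambda = c / f = 3.0000e+08 / 3.3140e+09 = 0.09053 m

0.09053 m


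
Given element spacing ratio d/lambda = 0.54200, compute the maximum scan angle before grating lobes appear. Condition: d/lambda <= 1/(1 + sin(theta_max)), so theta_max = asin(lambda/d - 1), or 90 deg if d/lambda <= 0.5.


lambda/d - 1 = 1/0.54200 - 1 = 0.8450185
theta_max = asin(0.8450185) = 57.67 deg

57.67 deg


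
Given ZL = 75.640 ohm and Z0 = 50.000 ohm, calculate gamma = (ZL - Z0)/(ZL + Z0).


gamma = (75.640 - 50.000) / (75.640 + 50.000) = 0.2041

0.2041


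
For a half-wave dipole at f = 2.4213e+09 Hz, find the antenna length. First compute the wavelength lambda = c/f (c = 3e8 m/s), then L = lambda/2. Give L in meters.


lambda = c / f = 3.0000e+08 / 2.4213e+09 = 0.1239004 m
L = lambda / 2 = 0.1239004 / 2 = 0.06195 m

0.06195 m


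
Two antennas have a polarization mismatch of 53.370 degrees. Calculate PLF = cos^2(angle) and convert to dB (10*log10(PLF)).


PLF_linear = cos^2(53.370 deg) = 0.3559854
PLF_dB = 10 * log10(0.3559854) = -4.486 dB

-4.486 dB


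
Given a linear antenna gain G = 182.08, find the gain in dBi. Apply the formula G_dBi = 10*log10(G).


G_dBi = 10 * log10(182.08) = 22.60 dBi

22.60 dBi


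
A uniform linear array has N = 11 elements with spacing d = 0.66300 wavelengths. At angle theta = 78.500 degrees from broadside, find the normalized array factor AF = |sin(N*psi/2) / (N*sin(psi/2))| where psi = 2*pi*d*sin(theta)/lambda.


psi = 2*pi*0.66300*sin(78.500 deg) = 4.082123 rad
AF = |sin(11*4.082123/2) / (11*sin(4.082123/2))| = 0.04532

0.04532


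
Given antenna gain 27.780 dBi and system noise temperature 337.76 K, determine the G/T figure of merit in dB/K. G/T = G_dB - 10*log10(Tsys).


G/T = 27.780 - 10*log10(337.76) = 27.780 - 25.28608 = 2.494 dB/K

2.494 dB/K


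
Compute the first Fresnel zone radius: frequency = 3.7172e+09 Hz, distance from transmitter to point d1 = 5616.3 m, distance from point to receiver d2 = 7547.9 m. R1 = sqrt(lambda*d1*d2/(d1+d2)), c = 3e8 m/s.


lambda = c / f = 3.0000e+08 / 3.7172e+09 = 0.08070591 m
R1 = sqrt(0.08070591 * 5616.3 * 7547.9 / (5616.3 + 7547.9)) = 16.12 m

16.12 m


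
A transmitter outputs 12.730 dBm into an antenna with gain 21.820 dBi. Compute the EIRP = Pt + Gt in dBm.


EIRP = Pt + Gt = 12.730 + 21.820 = 34.55 dBm

34.55 dBm


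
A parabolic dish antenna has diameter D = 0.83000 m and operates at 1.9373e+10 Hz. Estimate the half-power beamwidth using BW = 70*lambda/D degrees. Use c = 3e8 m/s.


lambda = c / f = 3.0000e+08 / 1.9373e+10 = 0.01548547 m
BW = 70 * 0.01548547 / 0.83000 = 1.306 deg

1.306 deg


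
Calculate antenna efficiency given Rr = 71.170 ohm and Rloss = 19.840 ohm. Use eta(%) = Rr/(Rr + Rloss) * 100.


eta = 71.170 / (71.170 + 19.840) * 100 = 78.20%

78.20%


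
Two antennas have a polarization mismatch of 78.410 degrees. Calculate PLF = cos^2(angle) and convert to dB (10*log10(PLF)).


PLF_linear = cos^2(78.410 deg) = 0.04036360
PLF_dB = 10 * log10(0.04036360) = -13.94 dB

-13.94 dB


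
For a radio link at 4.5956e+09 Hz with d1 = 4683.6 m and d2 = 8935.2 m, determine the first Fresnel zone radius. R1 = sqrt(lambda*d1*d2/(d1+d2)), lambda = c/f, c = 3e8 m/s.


lambda = c / f = 3.0000e+08 / 4.5956e+09 = 0.06527983 m
R1 = sqrt(0.06527983 * 4683.6 * 8935.2 / (4683.6 + 8935.2)) = 14.16 m

14.16 m


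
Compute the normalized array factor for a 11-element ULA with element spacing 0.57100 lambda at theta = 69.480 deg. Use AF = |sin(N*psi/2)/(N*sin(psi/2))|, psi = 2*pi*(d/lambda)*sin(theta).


psi = 2*pi*0.57100*sin(69.480 deg) = 3.360059 rad
AF = |sin(11*3.360059/2) / (11*sin(3.360059/2))| = 0.03301

0.03301


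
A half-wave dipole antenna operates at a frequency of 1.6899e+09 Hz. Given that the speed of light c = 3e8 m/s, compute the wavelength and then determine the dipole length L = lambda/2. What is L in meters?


lambda = c / f = 3.0000e+08 / 1.6899e+09 = 0.1775253 m
L = lambda / 2 = 0.1775253 / 2 = 0.08876 m

0.08876 m


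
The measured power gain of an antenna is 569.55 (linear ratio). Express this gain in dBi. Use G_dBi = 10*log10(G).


G_dBi = 10 * log10(569.55) = 27.56 dBi

27.56 dBi


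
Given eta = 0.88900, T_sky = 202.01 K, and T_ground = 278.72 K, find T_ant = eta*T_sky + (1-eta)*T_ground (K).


T_ant = 0.88900 * 202.01 + (1 - 0.88900) * 278.72 = 210.5 K

210.5 K


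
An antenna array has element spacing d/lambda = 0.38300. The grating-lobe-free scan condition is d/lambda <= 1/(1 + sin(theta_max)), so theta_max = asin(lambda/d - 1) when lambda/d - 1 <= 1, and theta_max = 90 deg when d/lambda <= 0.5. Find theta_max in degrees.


lambda/d - 1 = 1/0.38300 - 1 = 1.610966 >= 1
d/lambda <= 0.5, so the array can scan to endfire without grating lobes: theta_max = 90 deg

90 deg


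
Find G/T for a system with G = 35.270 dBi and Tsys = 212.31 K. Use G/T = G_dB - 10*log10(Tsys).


G/T = 35.270 - 10*log10(212.31) = 35.270 - 23.26970 = 12.00 dB/K

12.00 dB/K


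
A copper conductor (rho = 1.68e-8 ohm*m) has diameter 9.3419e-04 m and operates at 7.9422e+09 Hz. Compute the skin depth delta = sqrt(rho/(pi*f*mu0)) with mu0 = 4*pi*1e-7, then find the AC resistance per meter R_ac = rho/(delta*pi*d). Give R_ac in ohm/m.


delta = sqrt(1.68e-8 / (pi * 7.9422e+09 * 4*pi*1e-7)) = 7.319887e-07 m
R_ac = 1.68e-8 / (7.319887e-07 * pi * 9.3419e-04) = 7.820 ohm/m

7.820 ohm/m


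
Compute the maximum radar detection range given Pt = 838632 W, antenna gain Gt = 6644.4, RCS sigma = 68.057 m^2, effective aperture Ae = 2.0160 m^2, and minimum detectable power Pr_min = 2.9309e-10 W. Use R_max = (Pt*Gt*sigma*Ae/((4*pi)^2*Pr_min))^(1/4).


R^4 = 838632*6644.4*68.057*2.0160 / ((4*pi)^2 * 2.9309e-10) = 1.651847e+19
R_max = 1.651847e+19^0.25 = 63752 m

63752 m


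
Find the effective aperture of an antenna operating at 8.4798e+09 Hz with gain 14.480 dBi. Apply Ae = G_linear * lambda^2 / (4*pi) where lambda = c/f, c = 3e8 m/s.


lambda = c / f = 3.0000e+08 / 8.4798e+09 = 0.03537819 m
G_linear = 10^(14.480/10) = 28.05434
Ae = G_linear * lambda^2 / (4*pi) = 28.05434 * 0.03537819^2 / (4*pi) = 2.794e-03 m^2

2.794e-03 m^2


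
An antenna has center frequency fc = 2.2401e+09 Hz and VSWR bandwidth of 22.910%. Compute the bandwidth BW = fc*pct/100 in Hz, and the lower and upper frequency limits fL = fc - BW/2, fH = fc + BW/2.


BW = 2.2401e+09 * 22.910/100 = 5.132069e+08 Hz
fL = 2.2401e+09 - 5.132069e+08/2 = 1.983e+09 Hz
fH = 2.2401e+09 + 5.132069e+08/2 = 2.497e+09 Hz

BW=5.132e+08 Hz, fL=1.983e+09 Hz, fH=2.497e+09 Hz


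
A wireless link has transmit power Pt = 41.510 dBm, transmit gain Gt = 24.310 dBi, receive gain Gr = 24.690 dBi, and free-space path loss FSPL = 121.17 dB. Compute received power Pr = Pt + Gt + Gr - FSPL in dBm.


Pr = 41.510 + 24.310 + 24.690 - 121.17 = -30.66 dBm

-30.66 dBm


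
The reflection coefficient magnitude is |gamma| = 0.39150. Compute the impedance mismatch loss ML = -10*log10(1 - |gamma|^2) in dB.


ML = -10 * log10(1 - 0.39150^2) = -10 * log10(0.84672775) = 0.7226 dB

0.7226 dB


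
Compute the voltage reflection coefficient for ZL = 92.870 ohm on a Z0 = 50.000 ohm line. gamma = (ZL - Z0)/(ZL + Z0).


gamma = (92.870 - 50.000) / (92.870 + 50.000) = 0.3001

0.3001


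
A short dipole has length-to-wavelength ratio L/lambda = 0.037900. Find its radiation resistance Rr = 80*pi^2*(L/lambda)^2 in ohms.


Rr = 80 * pi^2 * (0.037900)^2 = 80 * 9.869604 * 1.436410e-03 = 1.134 ohm

1.134 ohm


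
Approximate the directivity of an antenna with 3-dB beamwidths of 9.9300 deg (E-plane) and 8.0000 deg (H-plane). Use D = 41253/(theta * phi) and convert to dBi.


D_linear = 41253 / (9.9300 * 8.0000) = 519.2976
D_dBi = 10 * log10(519.2976) = 27.15 dBi

27.15 dBi


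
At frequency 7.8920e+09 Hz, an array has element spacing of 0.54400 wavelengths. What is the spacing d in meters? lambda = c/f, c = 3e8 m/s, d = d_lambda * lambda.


lambda = c / f = 3.0000e+08 / 7.8920e+09 = 0.03801318 m
d = 0.54400 * 0.03801318 = 0.02068 m

0.02068 m


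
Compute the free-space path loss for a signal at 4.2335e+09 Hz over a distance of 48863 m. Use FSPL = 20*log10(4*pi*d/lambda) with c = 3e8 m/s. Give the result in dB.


lambda = c / f = 3.0000e+08 / 4.2335e+09 = 0.07086335 m
FSPL = 20 * log10(4*pi*48863/0.07086335) = 138.8 dB

138.8 dB


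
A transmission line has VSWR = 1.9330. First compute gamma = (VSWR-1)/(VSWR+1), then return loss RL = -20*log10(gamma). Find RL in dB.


gamma = (1.9330 - 1) / (1.9330 + 1) = 0.3181043
RL = -20 * log10(0.3181043) = 9.949 dB

9.949 dB


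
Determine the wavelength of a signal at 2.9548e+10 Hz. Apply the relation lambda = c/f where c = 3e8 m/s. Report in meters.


lambda = c / f = 3.0000e+08 / 2.9548e+10 = 0.01015 m

0.01015 m


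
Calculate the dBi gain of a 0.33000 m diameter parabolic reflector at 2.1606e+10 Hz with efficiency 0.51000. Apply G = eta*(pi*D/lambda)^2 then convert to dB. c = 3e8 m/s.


lambda = c / f = 3.0000e+08 / 2.1606e+10 = 0.01388503 m
G_linear = 0.51000 * (pi * 0.33000 / 0.01388503)^2 = 2843.179
G_dBi = 10 * log10(2843.179) = 34.54 dBi

34.54 dBi


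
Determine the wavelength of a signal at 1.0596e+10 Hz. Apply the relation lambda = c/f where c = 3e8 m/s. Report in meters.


lambda = c / f = 3.0000e+08 / 1.0596e+10 = 0.02831 m

0.02831 m


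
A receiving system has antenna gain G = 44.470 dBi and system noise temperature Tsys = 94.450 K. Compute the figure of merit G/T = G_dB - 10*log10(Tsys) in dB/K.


G/T = 44.470 - 10*log10(94.450) = 44.470 - 19.75202 = 24.72 dB/K

24.72 dB/K


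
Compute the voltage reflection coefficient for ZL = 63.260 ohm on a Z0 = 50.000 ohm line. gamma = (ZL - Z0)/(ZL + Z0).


gamma = (63.260 - 50.000) / (63.260 + 50.000) = 0.1171

0.1171


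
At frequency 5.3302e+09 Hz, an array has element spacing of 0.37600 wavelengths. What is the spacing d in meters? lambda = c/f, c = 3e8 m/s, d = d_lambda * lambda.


lambda = c / f = 3.0000e+08 / 5.3302e+09 = 0.05628307 m
d = 0.37600 * 0.05628307 = 0.02116 m

0.02116 m


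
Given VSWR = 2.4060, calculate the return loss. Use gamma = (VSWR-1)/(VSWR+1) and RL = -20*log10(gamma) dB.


gamma = (2.4060 - 1) / (2.4060 + 1) = 0.4128009
RL = -20 * log10(0.4128009) = 7.685 dB

7.685 dB


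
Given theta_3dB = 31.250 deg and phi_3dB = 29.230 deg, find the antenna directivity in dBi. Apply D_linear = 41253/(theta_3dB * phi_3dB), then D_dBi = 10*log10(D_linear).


D_linear = 41253 / (31.250 * 29.230) = 45.16237
D_dBi = 10 * log10(45.16237) = 16.55 dBi

16.55 dBi


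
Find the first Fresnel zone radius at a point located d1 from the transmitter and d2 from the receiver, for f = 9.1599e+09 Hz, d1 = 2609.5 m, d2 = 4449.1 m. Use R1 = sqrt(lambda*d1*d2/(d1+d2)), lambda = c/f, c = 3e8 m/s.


lambda = c / f = 3.0000e+08 / 9.1599e+09 = 0.03275145 m
R1 = sqrt(0.03275145 * 2609.5 * 4449.1 / (2609.5 + 4449.1)) = 7.340 m

7.340 m


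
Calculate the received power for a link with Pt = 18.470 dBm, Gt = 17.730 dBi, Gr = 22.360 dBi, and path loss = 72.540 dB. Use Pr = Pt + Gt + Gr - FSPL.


Pr = 18.470 + 17.730 + 22.360 - 72.540 = -13.98 dBm

-13.98 dBm


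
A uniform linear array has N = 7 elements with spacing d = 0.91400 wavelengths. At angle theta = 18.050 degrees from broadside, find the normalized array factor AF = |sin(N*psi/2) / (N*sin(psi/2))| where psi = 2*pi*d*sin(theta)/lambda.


psi = 2*pi*0.91400*sin(18.050 deg) = 1.779398 rad
AF = |sin(7*1.779398/2) / (7*sin(1.779398/2))| = 0.01016

0.01016


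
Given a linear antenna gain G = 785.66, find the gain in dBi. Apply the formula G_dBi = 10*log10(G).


G_dBi = 10 * log10(785.66) = 28.95 dBi

28.95 dBi


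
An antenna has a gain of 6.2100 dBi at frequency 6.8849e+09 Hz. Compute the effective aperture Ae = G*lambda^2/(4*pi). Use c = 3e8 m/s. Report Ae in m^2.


lambda = c / f = 3.0000e+08 / 6.8849e+09 = 0.04357362 m
G_linear = 10^(6.2100/10) = 4.178304
Ae = G_linear * lambda^2 / (4*pi) = 4.178304 * 0.04357362^2 / (4*pi) = 6.313e-04 m^2

6.313e-04 m^2


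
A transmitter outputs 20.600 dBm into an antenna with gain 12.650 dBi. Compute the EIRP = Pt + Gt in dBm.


EIRP = Pt + Gt = 20.600 + 12.650 = 33.25 dBm

33.25 dBm


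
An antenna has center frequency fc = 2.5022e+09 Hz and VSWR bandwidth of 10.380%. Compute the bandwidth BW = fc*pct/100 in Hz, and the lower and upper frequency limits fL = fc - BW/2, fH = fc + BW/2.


BW = 2.5022e+09 * 10.380/100 = 2.597284e+08 Hz
fL = 2.5022e+09 - 2.597284e+08/2 = 2.372e+09 Hz
fH = 2.5022e+09 + 2.597284e+08/2 = 2.632e+09 Hz

BW=2.597e+08 Hz, fL=2.372e+09 Hz, fH=2.632e+09 Hz


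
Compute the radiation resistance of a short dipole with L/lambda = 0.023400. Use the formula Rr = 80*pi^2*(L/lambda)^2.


Rr = 80 * pi^2 * (0.023400)^2 = 80 * 9.869604 * 5.475600e-04 = 0.4323 ohm

0.4323 ohm


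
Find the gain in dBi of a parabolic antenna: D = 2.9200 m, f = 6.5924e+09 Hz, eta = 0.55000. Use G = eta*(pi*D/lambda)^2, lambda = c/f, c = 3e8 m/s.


lambda = c / f = 3.0000e+08 / 6.5924e+09 = 0.04550695 m
G_linear = 0.55000 * (pi * 2.9200 / 0.04550695)^2 = 22349.75
G_dBi = 10 * log10(22349.75) = 43.49 dBi

43.49 dBi


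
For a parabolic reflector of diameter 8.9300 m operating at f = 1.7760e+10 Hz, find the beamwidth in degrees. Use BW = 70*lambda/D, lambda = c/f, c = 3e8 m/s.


lambda = c / f = 3.0000e+08 / 1.7760e+10 = 0.01689189 m
BW = 70 * 0.01689189 / 8.9300 = 0.1324 deg

0.1324 deg


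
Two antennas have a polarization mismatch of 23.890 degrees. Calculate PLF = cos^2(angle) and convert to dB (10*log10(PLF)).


PLF_linear = cos^2(23.890 deg) = 0.8359896
PLF_dB = 10 * log10(0.8359896) = -0.7780 dB

-0.7780 dB


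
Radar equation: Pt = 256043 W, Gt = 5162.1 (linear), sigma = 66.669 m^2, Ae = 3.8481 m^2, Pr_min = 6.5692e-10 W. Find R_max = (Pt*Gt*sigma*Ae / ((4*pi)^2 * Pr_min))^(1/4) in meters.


R^4 = 256043*5162.1*66.669*3.8481 / ((4*pi)^2 * 6.5692e-10) = 3.268718e+18
R_max = 3.268718e+18^0.25 = 42520 m

42520 m


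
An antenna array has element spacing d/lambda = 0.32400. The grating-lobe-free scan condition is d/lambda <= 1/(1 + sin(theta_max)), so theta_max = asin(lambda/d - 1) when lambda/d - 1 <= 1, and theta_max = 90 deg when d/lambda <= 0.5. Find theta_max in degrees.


lambda/d - 1 = 1/0.32400 - 1 = 2.086420 >= 1
d/lambda <= 0.5, so the array can scan to endfire without grating lobes: theta_max = 90 deg

90 deg


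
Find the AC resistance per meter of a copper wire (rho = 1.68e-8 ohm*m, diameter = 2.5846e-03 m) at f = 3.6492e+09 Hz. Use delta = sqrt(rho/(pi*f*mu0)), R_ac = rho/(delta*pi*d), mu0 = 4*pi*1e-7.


delta = sqrt(1.68e-8 / (pi * 3.6492e+09 * 4*pi*1e-7)) = 1.079881e-06 m
R_ac = 1.68e-8 / (1.079881e-06 * pi * 2.5846e-03) = 1.916 ohm/m

1.916 ohm/m


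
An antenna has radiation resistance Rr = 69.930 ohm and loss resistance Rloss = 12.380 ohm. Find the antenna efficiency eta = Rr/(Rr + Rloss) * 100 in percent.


eta = 69.930 / (69.930 + 12.380) * 100 = 84.96%

84.96%


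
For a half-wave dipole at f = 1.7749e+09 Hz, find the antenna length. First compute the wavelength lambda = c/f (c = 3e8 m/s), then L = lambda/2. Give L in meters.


lambda = c / f = 3.0000e+08 / 1.7749e+09 = 0.1690236 m
L = lambda / 2 = 0.1690236 / 2 = 0.08451 m

0.08451 m


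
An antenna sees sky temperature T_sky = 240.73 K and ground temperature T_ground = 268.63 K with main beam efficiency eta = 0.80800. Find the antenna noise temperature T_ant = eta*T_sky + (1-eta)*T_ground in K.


T_ant = 0.80800 * 240.73 + (1 - 0.80800) * 268.63 = 246.1 K

246.1 K


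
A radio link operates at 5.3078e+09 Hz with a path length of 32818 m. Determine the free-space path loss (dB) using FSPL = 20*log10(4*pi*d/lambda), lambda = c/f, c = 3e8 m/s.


lambda = c / f = 3.0000e+08 / 5.3078e+09 = 0.05652059 m
FSPL = 20 * log10(4*pi*32818/0.05652059) = 137.3 dB

137.3 dB


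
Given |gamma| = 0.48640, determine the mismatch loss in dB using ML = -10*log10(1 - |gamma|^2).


ML = -10 * log10(1 - 0.48640^2) = -10 * log10(0.76341504) = 1.172 dB

1.172 dB


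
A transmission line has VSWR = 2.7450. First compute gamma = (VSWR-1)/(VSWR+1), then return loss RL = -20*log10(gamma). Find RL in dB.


gamma = (2.7450 - 1) / (2.7450 + 1) = 0.4659546
RL = -20 * log10(0.4659546) = 6.633 dB

6.633 dB


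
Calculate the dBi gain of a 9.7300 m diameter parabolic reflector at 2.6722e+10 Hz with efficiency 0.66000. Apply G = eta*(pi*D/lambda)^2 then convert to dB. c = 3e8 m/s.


lambda = c / f = 3.0000e+08 / 2.6722e+10 = 0.01122670 m
G_linear = 0.66000 * (pi * 9.7300 / 0.01122670)^2 = 4.892886e+06
G_dBi = 10 * log10(4.892886e+06) = 66.90 dBi

66.90 dBi


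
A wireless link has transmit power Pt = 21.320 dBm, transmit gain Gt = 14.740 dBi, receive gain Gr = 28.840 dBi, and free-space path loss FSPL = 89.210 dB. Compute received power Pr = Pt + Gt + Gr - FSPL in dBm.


Pr = 21.320 + 14.740 + 28.840 - 89.210 = -24.31 dBm

-24.31 dBm


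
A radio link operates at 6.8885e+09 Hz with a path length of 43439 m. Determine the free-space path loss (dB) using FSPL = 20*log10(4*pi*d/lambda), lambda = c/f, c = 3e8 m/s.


lambda = c / f = 3.0000e+08 / 6.8885e+09 = 0.04355085 m
FSPL = 20 * log10(4*pi*43439/0.04355085) = 142.0 dB

142.0 dB


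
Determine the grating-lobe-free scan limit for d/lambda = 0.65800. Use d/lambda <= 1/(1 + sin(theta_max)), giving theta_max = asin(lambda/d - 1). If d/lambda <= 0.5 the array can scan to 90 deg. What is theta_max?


lambda/d - 1 = 1/0.65800 - 1 = 0.5197568
theta_max = asin(0.5197568) = 31.32 deg

31.32 deg


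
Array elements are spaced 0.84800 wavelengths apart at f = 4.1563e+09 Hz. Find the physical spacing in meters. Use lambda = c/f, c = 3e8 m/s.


lambda = c / f = 3.0000e+08 / 4.1563e+09 = 0.07217958 m
d = 0.84800 * 0.07217958 = 0.06121 m

0.06121 m


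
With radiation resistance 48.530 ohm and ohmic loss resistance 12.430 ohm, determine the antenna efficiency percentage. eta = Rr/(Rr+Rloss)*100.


eta = 48.530 / (48.530 + 12.430) * 100 = 79.61%

79.61%


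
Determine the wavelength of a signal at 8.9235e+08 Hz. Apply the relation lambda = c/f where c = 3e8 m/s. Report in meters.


lambda = c / f = 3.0000e+08 / 8.9235e+08 = 0.3362 m

0.3362 m


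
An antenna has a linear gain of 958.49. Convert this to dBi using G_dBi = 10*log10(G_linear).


G_dBi = 10 * log10(958.49) = 29.82 dBi

29.82 dBi


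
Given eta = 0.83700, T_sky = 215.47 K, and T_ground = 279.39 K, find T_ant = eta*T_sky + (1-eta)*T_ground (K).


T_ant = 0.83700 * 215.47 + (1 - 0.83700) * 279.39 = 225.9 K

225.9 K


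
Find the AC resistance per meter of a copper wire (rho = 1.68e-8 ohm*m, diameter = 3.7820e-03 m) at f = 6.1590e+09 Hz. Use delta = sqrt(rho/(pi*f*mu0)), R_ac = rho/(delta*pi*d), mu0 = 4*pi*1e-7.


delta = sqrt(1.68e-8 / (pi * 6.1590e+09 * 4*pi*1e-7)) = 8.312271e-07 m
R_ac = 1.68e-8 / (8.312271e-07 * pi * 3.7820e-03) = 1.701 ohm/m

1.701 ohm/m


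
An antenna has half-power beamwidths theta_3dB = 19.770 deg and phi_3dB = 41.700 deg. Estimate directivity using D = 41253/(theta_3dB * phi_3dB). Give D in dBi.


D_linear = 41253 / (19.770 * 41.700) = 50.03948
D_dBi = 10 * log10(50.03948) = 16.99 dBi

16.99 dBi


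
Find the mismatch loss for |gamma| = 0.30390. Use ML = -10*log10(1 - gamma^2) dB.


ML = -10 * log10(1 - 0.30390^2) = -10 * log10(0.90764479) = 0.4208 dB

0.4208 dB


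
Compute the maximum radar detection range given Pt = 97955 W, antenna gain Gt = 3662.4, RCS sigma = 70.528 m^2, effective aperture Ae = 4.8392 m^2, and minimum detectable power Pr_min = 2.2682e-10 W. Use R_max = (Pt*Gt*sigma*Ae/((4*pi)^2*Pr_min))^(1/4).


R^4 = 97955*3662.4*70.528*4.8392 / ((4*pi)^2 * 2.2682e-10) = 3.418428e+18
R_max = 3.418428e+18^0.25 = 42999 m

42999 m


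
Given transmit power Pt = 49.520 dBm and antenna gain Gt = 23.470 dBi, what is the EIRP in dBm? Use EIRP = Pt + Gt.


EIRP = Pt + Gt = 49.520 + 23.470 = 72.99 dBm

72.99 dBm


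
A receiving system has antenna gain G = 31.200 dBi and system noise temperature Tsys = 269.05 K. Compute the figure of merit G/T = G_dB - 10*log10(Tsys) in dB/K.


G/T = 31.200 - 10*log10(269.05) = 31.200 - 24.29833 = 6.902 dB/K

6.902 dB/K


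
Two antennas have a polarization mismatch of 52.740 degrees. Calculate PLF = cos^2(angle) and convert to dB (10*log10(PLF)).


PLF_linear = cos^2(52.740 deg) = 0.3665490
PLF_dB = 10 * log10(0.3665490) = -4.359 dB

-4.359 dB


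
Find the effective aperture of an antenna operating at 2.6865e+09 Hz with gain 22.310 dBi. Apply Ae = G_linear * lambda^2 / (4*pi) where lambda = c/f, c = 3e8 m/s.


lambda = c / f = 3.0000e+08 / 2.6865e+09 = 0.1116695 m
G_linear = 10^(22.310/10) = 170.2159
Ae = G_linear * lambda^2 / (4*pi) = 170.2159 * 0.1116695^2 / (4*pi) = 0.1689 m^2

0.1689 m^2


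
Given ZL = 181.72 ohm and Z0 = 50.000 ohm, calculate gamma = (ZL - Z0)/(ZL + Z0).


gamma = (181.72 - 50.000) / (181.72 + 50.000) = 0.5684

0.5684


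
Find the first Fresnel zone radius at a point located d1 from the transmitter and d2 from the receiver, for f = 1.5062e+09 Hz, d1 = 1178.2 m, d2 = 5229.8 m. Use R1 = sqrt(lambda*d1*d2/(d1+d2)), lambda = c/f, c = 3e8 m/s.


lambda = c / f = 3.0000e+08 / 1.5062e+09 = 0.1991767 m
R1 = sqrt(0.1991767 * 1178.2 * 5229.8 / (1178.2 + 5229.8)) = 13.84 m

13.84 m


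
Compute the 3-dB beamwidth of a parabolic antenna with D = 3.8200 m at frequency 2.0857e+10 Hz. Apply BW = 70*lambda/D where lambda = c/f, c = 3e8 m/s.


lambda = c / f = 3.0000e+08 / 2.0857e+10 = 0.01438366 m
BW = 70 * 0.01438366 / 3.8200 = 0.2636 deg

0.2636 deg


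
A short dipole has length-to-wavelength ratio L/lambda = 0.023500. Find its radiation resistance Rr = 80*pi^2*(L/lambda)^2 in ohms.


Rr = 80 * pi^2 * (0.023500)^2 = 80 * 9.869604 * 5.522500e-04 = 0.4360 ohm

0.4360 ohm


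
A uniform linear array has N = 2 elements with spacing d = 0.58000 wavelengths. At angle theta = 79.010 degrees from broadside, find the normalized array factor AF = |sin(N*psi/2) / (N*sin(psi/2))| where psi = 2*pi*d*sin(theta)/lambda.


psi = 2*pi*0.58000*sin(79.010 deg) = 3.577414 rad
AF = |sin(2*3.577414/2) / (2*sin(3.577414/2))| = 0.2162

0.2162


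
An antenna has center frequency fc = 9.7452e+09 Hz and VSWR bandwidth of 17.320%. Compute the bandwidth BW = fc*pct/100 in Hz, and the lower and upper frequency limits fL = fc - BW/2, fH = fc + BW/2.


BW = 9.7452e+09 * 17.320/100 = 1.687869e+09 Hz
fL = 9.7452e+09 - 1.687869e+09/2 = 8.901e+09 Hz
fH = 9.7452e+09 + 1.687869e+09/2 = 1.059e+10 Hz

BW=1.688e+09 Hz, fL=8.901e+09 Hz, fH=1.059e+10 Hz


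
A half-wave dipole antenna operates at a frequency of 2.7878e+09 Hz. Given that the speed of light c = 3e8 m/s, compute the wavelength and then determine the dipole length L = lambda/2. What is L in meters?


lambda = c / f = 3.0000e+08 / 2.7878e+09 = 0.1076117 m
L = lambda / 2 = 0.1076117 / 2 = 0.05381 m

0.05381 m


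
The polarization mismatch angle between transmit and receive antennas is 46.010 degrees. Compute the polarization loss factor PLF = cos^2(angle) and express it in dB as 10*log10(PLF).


PLF_linear = cos^2(46.010 deg) = 0.4823758
PLF_dB = 10 * log10(0.4823758) = -3.166 dB

-3.166 dB


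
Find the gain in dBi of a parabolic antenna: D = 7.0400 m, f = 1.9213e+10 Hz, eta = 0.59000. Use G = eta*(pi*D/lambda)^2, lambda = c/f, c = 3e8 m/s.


lambda = c / f = 3.0000e+08 / 1.9213e+10 = 0.01561443 m
G_linear = 0.59000 * (pi * 7.0400 / 0.01561443)^2 = 1.183709e+06
G_dBi = 10 * log10(1.183709e+06) = 60.73 dBi

60.73 dBi


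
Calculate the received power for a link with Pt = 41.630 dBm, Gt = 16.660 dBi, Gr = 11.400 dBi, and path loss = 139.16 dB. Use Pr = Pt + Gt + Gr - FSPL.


Pr = 41.630 + 16.660 + 11.400 - 139.16 = -69.47 dBm

-69.47 dBm


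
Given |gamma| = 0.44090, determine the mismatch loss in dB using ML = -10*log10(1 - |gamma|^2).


ML = -10 * log10(1 - 0.44090^2) = -10 * log10(0.80560719) = 0.9388 dB

0.9388 dB


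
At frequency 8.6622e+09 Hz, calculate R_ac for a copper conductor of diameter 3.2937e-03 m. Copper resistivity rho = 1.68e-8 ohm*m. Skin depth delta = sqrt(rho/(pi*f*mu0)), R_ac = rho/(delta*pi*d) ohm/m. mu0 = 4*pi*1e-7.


delta = sqrt(1.68e-8 / (pi * 8.6622e+09 * 4*pi*1e-7)) = 7.009074e-07 m
R_ac = 1.68e-8 / (7.009074e-07 * pi * 3.2937e-03) = 2.316 ohm/m

2.316 ohm/m


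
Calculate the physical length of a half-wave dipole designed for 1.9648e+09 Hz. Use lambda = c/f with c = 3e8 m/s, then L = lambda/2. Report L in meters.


lambda = c / f = 3.0000e+08 / 1.9648e+09 = 0.1526873 m
L = lambda / 2 = 0.1526873 / 2 = 0.07634 m

0.07634 m


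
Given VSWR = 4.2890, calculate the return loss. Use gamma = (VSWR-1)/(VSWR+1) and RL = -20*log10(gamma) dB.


gamma = (4.2890 - 1) / (4.2890 + 1) = 0.6218567
RL = -20 * log10(0.6218567) = 4.126 dB

4.126 dB


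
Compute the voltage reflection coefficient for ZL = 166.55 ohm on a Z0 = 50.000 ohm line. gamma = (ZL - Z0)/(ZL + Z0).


gamma = (166.55 - 50.000) / (166.55 + 50.000) = 0.5382

0.5382


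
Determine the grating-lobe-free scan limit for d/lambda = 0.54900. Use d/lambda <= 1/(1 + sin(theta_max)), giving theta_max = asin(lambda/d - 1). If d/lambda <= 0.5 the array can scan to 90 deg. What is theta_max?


lambda/d - 1 = 1/0.54900 - 1 = 0.8214936
theta_max = asin(0.8214936) = 55.23 deg

55.23 deg


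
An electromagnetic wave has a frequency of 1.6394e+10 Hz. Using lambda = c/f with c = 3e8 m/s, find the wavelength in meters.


lambda = c / f = 3.0000e+08 / 1.6394e+10 = 0.01830 m

0.01830 m


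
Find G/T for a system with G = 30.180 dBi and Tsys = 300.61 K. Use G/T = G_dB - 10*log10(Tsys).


G/T = 30.180 - 10*log10(300.61) = 30.180 - 24.78003 = 5.400 dB/K

5.400 dB/K


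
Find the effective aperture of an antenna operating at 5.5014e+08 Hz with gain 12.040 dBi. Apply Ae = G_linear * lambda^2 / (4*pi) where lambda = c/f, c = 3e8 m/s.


lambda = c / f = 3.0000e+08 / 5.5014e+08 = 0.5453157 m
G_linear = 10^(12.040/10) = 15.99558
Ae = G_linear * lambda^2 / (4*pi) = 15.99558 * 0.5453157^2 / (4*pi) = 0.3785 m^2

0.3785 m^2


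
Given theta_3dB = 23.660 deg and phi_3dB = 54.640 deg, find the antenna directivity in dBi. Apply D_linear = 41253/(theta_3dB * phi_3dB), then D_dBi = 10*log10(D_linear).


D_linear = 41253 / (23.660 * 54.640) = 31.91024
D_dBi = 10 * log10(31.91024) = 15.04 dBi

15.04 dBi


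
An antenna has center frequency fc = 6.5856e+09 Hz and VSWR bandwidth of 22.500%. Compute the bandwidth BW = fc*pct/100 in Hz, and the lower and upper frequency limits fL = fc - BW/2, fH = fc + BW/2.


BW = 6.5856e+09 * 22.500/100 = 1.481760e+09 Hz
fL = 6.5856e+09 - 1.481760e+09/2 = 5.845e+09 Hz
fH = 6.5856e+09 + 1.481760e+09/2 = 7.326e+09 Hz

BW=1.482e+09 Hz, fL=5.845e+09 Hz, fH=7.326e+09 Hz


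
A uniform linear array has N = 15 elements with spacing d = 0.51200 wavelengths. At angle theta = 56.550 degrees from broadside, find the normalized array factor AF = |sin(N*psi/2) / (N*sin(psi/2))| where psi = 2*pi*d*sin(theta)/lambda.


psi = 2*pi*0.51200*sin(56.550 deg) = 2.684152 rad
AF = |sin(15*2.684152/2) / (15*sin(2.684152/2))| = 0.06561

0.06561


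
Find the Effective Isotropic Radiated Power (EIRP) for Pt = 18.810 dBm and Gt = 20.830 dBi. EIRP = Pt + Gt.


EIRP = Pt + Gt = 18.810 + 20.830 = 39.64 dBm

39.64 dBm


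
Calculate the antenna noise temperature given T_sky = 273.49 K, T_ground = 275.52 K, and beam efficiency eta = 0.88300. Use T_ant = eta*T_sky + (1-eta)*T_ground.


T_ant = 0.88300 * 273.49 + (1 - 0.88300) * 275.52 = 273.7 K

273.7 K
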